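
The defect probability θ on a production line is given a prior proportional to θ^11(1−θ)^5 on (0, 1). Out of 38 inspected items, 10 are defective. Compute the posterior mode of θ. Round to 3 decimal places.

θ̂_MAP = 0.389

The prior density ∝ θ^11(1−θ)^5 is the kernel of Beta(12, 6).
Data: 10 successes in 38 trials. The binomial likelihood contributes θ^10(1−θ)^28, so the posterior is Beta(12+10, 6+28) = Beta(22, 34).
For Beta(a, b) with a, b > 1 the mode is (a−1)/(a+b−2) = 21/54 ≈ 0.389.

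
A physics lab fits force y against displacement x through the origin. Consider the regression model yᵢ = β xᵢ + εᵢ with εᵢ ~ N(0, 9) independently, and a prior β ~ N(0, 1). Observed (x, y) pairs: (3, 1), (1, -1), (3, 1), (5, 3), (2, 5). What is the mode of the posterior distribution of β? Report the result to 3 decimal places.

β̂_MAP = 0.526

log p(β | y) = −Σ(yᵢ − βxᵢ)²/(2·9) − β²/(2·1) + const.
Setting the derivative to zero: Σxᵢ(yᵢ − βxᵢ)/9 − β/1 = 0, so β = Σxᵢyᵢ / (Σxᵢ² + σ²/τ²).
Σxᵢyᵢ = 3·1 + 1·(-1) + 3·1 + 5·3 + 2·5 = 30; Σxᵢ² = 48; σ²/τ² = 9.
β̂_MAP = 30 / (48 + 9) = 30/57 ≈ 0.526.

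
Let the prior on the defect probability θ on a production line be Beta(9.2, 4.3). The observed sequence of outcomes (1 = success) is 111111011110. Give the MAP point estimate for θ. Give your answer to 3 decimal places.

Prior: Beta(9.2, 4.3).
Data: 10 successes in 12 trials (from the sequence). The binomial likelihood contributes θ^10(1−θ)^2, so the posterior is Beta(9.2+10, 4.3+2) = Beta(19.2, 6.3).
For Beta(a, b) with a, b > 1 the mode is (a−1)/(a+b−2) = 18.2/23.5 ≈ 0.774.

θ̂_MAP = 0.774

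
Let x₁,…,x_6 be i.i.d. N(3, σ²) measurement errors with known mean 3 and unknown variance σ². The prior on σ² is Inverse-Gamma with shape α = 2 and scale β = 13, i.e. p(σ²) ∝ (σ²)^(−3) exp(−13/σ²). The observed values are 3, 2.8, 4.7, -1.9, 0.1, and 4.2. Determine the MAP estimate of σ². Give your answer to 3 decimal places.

σ̂²_MAP = 5.233

Sum of squared deviations about the known mean: SS = (3−3)² + (2.8−3)² + (4.7−3)² + (-1.9−3)² + (0.1−3)² + (4.2−3)² = 36.79.
The Normal likelihood contributes (σ²)^(−n/2) exp(−SS/(2σ²)), so the posterior is Inverse-Gamma(α + n/2, β + SS/2) = Inverse-Gamma(5, 31.395).
The mode of Inverse-Gamma(a, b) is b/(a+1) = 31.395/6 ≈ 5.233.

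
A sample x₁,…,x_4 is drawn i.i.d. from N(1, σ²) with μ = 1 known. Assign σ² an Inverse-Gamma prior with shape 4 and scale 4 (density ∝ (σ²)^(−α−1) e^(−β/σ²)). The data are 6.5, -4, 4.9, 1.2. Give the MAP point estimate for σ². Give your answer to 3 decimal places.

σ̂²_MAP = 5.607

Sum of squared deviations about the known mean: SS = (6.5−1)² + (-4−1)² + (4.9−1)² + (1.2−1)² = 70.5.
The Normal likelihood contributes (σ²)^(−n/2) exp(−SS/(2σ²)), so the posterior is Inverse-Gamma(α + n/2, β + SS/2) = Inverse-Gamma(6, 39.25).
The mode of Inverse-Gamma(a, b) is b/(a+1) = 39.25/7 ≈ 5.607.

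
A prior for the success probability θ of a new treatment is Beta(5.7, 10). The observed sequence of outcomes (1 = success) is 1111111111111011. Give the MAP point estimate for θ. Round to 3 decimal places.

θ̂_MAP = 0.663

Prior: Beta(5.7, 10).
Data: 15 successes in 16 trials (from the sequence). The binomial likelihood contributes θ^15(1−θ)^1, so the posterior is Beta(5.7+15, 10+1) = Beta(20.7, 11).
For Beta(a, b) with a, b > 1 the mode is (a−1)/(a+b−2) = 19.7/29.7 ≈ 0.663.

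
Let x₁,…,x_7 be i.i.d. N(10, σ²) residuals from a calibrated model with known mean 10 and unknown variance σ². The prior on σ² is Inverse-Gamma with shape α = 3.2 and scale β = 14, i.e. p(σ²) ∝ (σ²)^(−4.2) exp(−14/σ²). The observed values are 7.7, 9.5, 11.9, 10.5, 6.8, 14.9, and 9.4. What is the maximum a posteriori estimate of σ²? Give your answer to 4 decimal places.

Sum of squared deviations about the known mean: SS = (7.7−10)² + (9.5−10)² + (11.9−10)² + (10.5−10)² + (6.8−10)² + (14.9−10)² + (9.4−10)² = 44.01.
The Normal likelihood contributes (σ²)^(−n/2) exp(−SS/(2σ²)), so the posterior is Inverse-Gamma(α + n/2, β + SS/2) = Inverse-Gamma(6.7, 36.005).
The mode of Inverse-Gamma(a, b) is b/(a+1) = 36.005/7.7 ≈ 4.6760.

σ̂²_MAP = 4.6760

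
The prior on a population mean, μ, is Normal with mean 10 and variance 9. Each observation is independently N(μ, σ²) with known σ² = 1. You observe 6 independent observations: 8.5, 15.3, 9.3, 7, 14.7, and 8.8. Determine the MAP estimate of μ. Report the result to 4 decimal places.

μ̂_MAP = 10.5891

n = 6; x̄ = (8.5 + 15.3 + 9.3 + 7 + 14.7 + 8.8)/6 = 63.6/6 = 10.6.
For a Normal prior and Normal likelihood with known variance, the posterior is Normal; its mode equals its mean, the precision-weighted average.
Prior precision 1/σ₀² = 1/9; data precision n/σ² = 6/1 = 6.
μ̂ = ((1/9)·10 + 6·10.6) / (1/9 + 6) = (2912/45)/(55/9) = 2912/275 ≈ 10.5891.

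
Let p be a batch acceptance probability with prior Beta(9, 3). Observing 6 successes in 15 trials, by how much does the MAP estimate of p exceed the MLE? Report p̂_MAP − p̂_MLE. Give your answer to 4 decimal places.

Posterior is Beta(15, 12); MAP = (15−1)/(27−2) = 14/25 ≈ 0.56000.
MLE ignores the prior: p̂_MLE = k/n = 6/15 ≈ 0.40000.
Difference = 14/25 − 6/15 = 4/25 ≈ 0.1600.

MAP − MLE = 0.1600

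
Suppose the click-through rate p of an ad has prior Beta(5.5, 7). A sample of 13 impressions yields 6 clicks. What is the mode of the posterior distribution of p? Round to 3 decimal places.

Prior: Beta(5.5, 7).
Data: 6 successes in 13 trials. The binomial likelihood contributes p^6(1−p)^7, so the posterior is Beta(5.5+6, 7+7) = Beta(11.5, 14).
For Beta(a, b) with a, b > 1 the mode is (a−1)/(a+b−2) = 10.5/23.5 ≈ 0.447.

p̂_MAP = 0.447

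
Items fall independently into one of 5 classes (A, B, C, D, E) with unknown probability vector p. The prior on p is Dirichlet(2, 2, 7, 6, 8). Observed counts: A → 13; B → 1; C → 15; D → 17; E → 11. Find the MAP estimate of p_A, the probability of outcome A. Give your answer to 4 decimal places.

MAP estimate of p_A = 0.1818

The posterior is Dirichlet(αᵢ + nᵢ) = Dirichlet(15, 3, 22, 23, 19).
For a Dirichlet(a₁,…,a_K) with all aᵢ > 1, the mode has j-th component (aⱼ − 1)/(Σaᵢ − K).
Here Σaᵢ = 82 and K = 5, so p_A = (15 − 1)/(82 − 5) = 14/77 ≈ 0.1818.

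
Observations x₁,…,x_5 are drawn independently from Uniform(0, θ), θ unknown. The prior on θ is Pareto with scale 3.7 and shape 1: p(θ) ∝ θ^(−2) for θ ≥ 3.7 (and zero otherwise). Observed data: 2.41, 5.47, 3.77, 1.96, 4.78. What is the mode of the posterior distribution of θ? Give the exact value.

θ̂_MAP = 5.47

The Uniform(0, θ) likelihood is θ^(−n) for θ ≥ max(xᵢ), zero otherwise. Here max(xᵢ) = 5.47.
Posterior ∝ θ^(−2) · θ^(−5) = θ^(−7) on θ ≥ max(3.7, 5.47) = 5.47.
This density is strictly decreasing in θ, so the posterior mode lies at the lower boundary of the support.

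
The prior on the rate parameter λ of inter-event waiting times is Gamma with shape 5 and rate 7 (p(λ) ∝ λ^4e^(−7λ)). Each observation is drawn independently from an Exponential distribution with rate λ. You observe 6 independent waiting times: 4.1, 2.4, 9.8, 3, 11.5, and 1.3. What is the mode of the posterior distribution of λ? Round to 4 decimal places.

λ̂_MAP = 0.2558

The Exponential(rate=λ) likelihood is ∝ λ^n e^(−λΣtᵢ). Here n = 6 and Σtᵢ = 4.1 + 2.4 + 9.8 + 3 + 11.5 + 1.3 = 32.1.
Posterior ∝ λ^4e^(−7λ) · λ^6e^(−32.1λ) = λ^10e^(−39.1λ), i.e. Gamma(11, 39.1).
Mode = (a−1)/b = 10/39.1 ≈ 0.2558.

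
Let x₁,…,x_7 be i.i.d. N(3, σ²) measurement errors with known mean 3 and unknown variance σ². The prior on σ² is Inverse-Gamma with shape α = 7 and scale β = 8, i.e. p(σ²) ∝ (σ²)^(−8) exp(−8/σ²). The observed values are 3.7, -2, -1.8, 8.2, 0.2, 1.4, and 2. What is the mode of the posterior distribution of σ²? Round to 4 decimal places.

Sum of squared deviations about the known mean: SS = (3.7−3)² + (-2−3)² + (-1.8−3)² + (8.2−3)² + (0.2−3)² + (1.4−3)² + (2−3)² = 86.97.
The Normal likelihood contributes (σ²)^(−n/2) exp(−SS/(2σ²)), so the posterior is Inverse-Gamma(α + n/2, β + SS/2) = Inverse-Gamma(10.5, 51.485).
The mode of Inverse-Gamma(a, b) is b/(a+1) = 51.485/11.5 ≈ 4.4770.

σ̂²_MAP = 4.4770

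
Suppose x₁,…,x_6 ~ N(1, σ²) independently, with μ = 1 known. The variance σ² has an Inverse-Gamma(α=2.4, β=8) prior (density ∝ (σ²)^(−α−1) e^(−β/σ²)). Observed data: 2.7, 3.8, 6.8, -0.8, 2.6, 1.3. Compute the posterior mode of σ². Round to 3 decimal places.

Sum of squared deviations about the known mean: SS = (2.7−1)² + (3.8−1)² + (6.8−1)² + (-0.8−1)² + (2.6−1)² + (1.3−1)² = 50.26.
The Normal likelihood contributes (σ²)^(−n/2) exp(−SS/(2σ²)), so the posterior is Inverse-Gamma(α + n/2, β + SS/2) = Inverse-Gamma(5.4, 33.13).
The mode of Inverse-Gamma(a, b) is b/(a+1) = 33.13/6.4 ≈ 5.177.

σ̂²_MAP = 5.177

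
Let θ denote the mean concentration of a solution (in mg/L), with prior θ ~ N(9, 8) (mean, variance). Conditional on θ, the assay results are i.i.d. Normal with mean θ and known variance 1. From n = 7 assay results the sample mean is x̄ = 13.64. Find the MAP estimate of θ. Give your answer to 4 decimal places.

θ̂_MAP = 13.5586

n = 7, x̄ = 13.64.
For a Normal prior and Normal likelihood with known variance, the posterior is Normal; its mode equals its mean, the precision-weighted average.
Prior precision 1/σ₀² = 1/8 = 0.125; data precision n/σ² = 7/1 = 7.
θ̂ = (0.125·9 + 7·13.64) / (0.125 + 7) = 96.605/7.125 = 19321/1425 ≈ 13.5586.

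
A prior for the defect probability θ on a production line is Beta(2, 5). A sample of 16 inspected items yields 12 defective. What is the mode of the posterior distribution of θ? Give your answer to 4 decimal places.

Prior: Beta(2, 5).
Data: 12 successes in 16 trials. The binomial likelihood contributes θ^12(1−θ)^4, so the posterior is Beta(2+12, 5+4) = Beta(14, 9).
For Beta(a, b) with a, b > 1 the mode is (a−1)/(a+b−2) = 13/21 ≈ 0.6190.

θ̂_MAP = 0.6190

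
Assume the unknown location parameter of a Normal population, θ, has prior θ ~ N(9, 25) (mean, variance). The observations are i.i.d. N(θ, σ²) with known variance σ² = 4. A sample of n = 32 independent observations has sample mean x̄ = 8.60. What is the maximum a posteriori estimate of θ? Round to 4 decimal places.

θ̂_MAP = 8.6020

n = 32, x̄ = 8.60.
For a Normal prior and Normal likelihood with known variance, the posterior is Normal; its mode equals its mean, the precision-weighted average.
Prior precision 1/σ₀² = 1/25 = 0.04; data precision n/σ² = 32/4 = 8.
θ̂ = (0.04·9 + 8·8.6) / (0.04 + 8) = 69.16/8.04 = 1729/201 ≈ 8.6020.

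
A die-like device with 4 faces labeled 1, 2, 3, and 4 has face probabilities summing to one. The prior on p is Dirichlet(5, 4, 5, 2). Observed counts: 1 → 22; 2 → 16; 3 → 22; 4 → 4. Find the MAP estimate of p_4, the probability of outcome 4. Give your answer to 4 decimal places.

MAP estimate: 0.0658

The posterior is Dirichlet(αᵢ + nᵢ) = Dirichlet(27, 20, 27, 6).
For a Dirichlet(a₁,…,a_K) with all aᵢ > 1, the mode has j-th component (aⱼ − 1)/(Σaᵢ − K).
Here Σaᵢ = 80 and K = 4, so p_4 = (6 − 1)/(80 − 4) = 5/76 ≈ 0.0658.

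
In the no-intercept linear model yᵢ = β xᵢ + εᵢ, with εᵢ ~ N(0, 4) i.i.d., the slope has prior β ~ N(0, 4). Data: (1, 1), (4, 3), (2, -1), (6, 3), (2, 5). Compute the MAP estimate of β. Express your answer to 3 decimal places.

β̂_MAP = 0.629

log p(β | y) = −Σ(yᵢ − βxᵢ)²/(2·4) − β²/(2·4) + const.
Setting the derivative to zero: Σxᵢ(yᵢ − βxᵢ)/4 − β/4 = 0, so β = Σxᵢyᵢ / (Σxᵢ² + σ²/τ²).
Σxᵢyᵢ = 1·1 + 4·3 + 2·(-1) + 6·3 + 2·5 = 39; Σxᵢ² = 61; σ²/τ² = 1.
β̂_MAP = 39 / (61 + 1) = 39/62 ≈ 0.629.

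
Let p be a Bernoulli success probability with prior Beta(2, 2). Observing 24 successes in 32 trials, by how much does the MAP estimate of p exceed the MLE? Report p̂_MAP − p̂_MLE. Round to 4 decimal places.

MAP − MLE = -0.0147

Posterior is Beta(26, 10); MAP = (26−1)/(36−2) = 25/34 ≈ 0.73529.
MLE ignores the prior: p̂_MLE = k/n = 24/32 ≈ 0.75000.
Difference = 25/34 − 24/32 = -1/68 ≈ -0.0147.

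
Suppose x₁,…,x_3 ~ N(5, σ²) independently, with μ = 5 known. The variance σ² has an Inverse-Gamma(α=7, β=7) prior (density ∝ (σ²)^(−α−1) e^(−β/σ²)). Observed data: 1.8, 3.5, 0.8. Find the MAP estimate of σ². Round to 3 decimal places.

Sum of squared deviations about the known mean: SS = (1.8−5)² + (3.5−5)² + (0.8−5)² = 30.13.
The Normal likelihood contributes (σ²)^(−n/2) exp(−SS/(2σ²)), so the posterior is Inverse-Gamma(α + n/2, β + SS/2) = Inverse-Gamma(8.5, 22.065).
The mode of Inverse-Gamma(a, b) is b/(a+1) = 22.065/9.5 ≈ 2.323.

σ̂²_MAP = 2.323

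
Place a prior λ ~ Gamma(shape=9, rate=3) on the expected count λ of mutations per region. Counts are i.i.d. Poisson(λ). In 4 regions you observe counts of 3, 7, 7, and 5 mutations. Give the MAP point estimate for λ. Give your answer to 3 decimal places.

Σxᵢ = 3+7+7+5 = 22, with n = 4.
Posterior ∝ λ^8e^(−3λ) · λ^22e^(−4λ) = λ^30e^(−7λ), i.e. Gamma(shape=31, rate=7).
The mode of a Gamma(a, b) with a ≥ 1 (shape–rate) is (a−1)/b = 30/7 ≈ 4.286.

λ̂_MAP = 4.286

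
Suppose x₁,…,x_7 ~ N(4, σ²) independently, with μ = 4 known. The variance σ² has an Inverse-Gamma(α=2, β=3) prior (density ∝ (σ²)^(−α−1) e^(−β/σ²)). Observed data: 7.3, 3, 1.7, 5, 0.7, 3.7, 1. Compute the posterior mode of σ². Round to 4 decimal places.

σ̂²_MAP = 3.3969

Sum of squared deviations about the known mean: SS = (7.3−4)² + (3−4)² + (1.7−4)² + (5−4)² + (0.7−4)² + (3.7−4)² + (1−4)² = 38.16.
The Normal likelihood contributes (σ²)^(−n/2) exp(−SS/(2σ²)), so the posterior is Inverse-Gamma(α + n/2, β + SS/2) = Inverse-Gamma(5.5, 22.08).
The mode of Inverse-Gamma(a, b) is b/(a+1) = 22.08/6.5 ≈ 3.3969.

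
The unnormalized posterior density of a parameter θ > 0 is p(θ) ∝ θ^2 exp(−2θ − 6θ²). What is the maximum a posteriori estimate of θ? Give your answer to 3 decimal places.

θ̂_MAP = 0.333

ℓ'(θ) = 2/θ − 2 − 12θ. Setting this to zero and multiplying by θ: 12θ² + 2θ − 2 = 0.
θ = (−2 + √(2² + 4·12·2)) / (2·12) = (−2 + √100) / 24 = (−2 + 10)/24 = 1/3.
ℓ''(θ) = −2/θ² − 12 < 0, confirming a maximum.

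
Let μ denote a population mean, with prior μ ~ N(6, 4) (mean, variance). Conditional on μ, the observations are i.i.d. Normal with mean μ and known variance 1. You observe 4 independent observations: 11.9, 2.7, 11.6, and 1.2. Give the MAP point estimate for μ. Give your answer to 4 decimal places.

μ̂_MAP = 6.8000

n = 4; x̄ = (11.9 + 2.7 + 11.6 + 1.2)/4 = 27.4/4 = 6.85.
For a Normal prior and Normal likelihood with known variance, the posterior is Normal; its mode equals its mean, the precision-weighted average.
Prior precision 1/σ₀² = 1/4 = 0.25; data precision n/σ² = 4/1 = 4.
μ̂ = (0.25·6 + 4·6.85) / (0.25 + 4) = 28.9/4.25 = 6.8000.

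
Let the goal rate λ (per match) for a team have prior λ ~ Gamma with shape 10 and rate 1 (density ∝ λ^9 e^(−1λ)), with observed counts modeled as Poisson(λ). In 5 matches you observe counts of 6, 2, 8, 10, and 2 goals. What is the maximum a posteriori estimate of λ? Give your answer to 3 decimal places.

Σxᵢ = 6+2+8+10+2 = 28, with n = 5.
Posterior ∝ λ^9e^(−1λ) · λ^28e^(−5λ) = λ^37e^(−6λ), i.e. Gamma(shape=38, rate=6).
The mode of a Gamma(a, b) with a ≥ 1 (shape–rate) is (a−1)/b = 37/6 ≈ 6.167.

λ̂_MAP = 6.167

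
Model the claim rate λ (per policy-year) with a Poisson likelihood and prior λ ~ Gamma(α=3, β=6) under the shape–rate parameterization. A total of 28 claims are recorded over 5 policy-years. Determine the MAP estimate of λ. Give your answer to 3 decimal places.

Σxᵢ = 28, n = 5.
Posterior ∝ λ^2e^(−6λ) · λ^28e^(−5λ) = λ^30e^(−11λ), i.e. Gamma(shape=31, rate=11).
The mode of a Gamma(a, b) with a ≥ 1 (shape–rate) is (a−1)/b = 30/11 ≈ 2.727.

λ̂_MAP = 2.727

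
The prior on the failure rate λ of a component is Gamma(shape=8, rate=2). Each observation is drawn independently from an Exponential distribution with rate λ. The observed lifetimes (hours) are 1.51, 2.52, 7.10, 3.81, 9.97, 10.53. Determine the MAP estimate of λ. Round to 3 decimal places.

The Exponential(rate=λ) likelihood is ∝ λ^n e^(−λΣtᵢ). Here n = 6 and Σtᵢ = 1.51 + 2.52 + 7.10 + 3.81 + 9.97 + 10.53 = 35.44.
Posterior ∝ λ^7e^(−2λ) · λ^6e^(−35.44λ) = λ^13e^(−37.44λ), i.e. Gamma(14, 37.44).
Mode = (a−1)/b = 13/37.44 ≈ 0.347.

λ̂_MAP = 0.347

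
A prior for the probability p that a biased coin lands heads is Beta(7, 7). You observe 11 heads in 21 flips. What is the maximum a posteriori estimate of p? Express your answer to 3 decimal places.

Prior: Beta(7, 7).
Data: 11 successes in 21 trials. The binomial likelihood contributes p^11(1−p)^10, so the posterior is Beta(7+11, 7+10) = Beta(18, 17).
For Beta(a, b) with a, b > 1 the mode is (a−1)/(a+b−2) = 17/33 ≈ 0.515.

p̂_MAP = 0.515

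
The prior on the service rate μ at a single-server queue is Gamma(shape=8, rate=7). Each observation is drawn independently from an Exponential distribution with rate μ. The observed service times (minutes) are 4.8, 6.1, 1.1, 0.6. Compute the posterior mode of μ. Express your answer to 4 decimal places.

The Exponential(rate=μ) likelihood is ∝ μ^n e^(−μΣtᵢ). Here n = 4 and Σtᵢ = 4.8 + 6.1 + 1.1 + 0.6 = 12.6.
Posterior ∝ μ^7e^(−7μ) · μ^4e^(−12.6μ) = μ^11e^(−19.6μ), i.e. Gamma(12, 19.6).
Mode = (a−1)/b = 11/19.6 ≈ 0.5612.

μ̂_MAP = 0.5612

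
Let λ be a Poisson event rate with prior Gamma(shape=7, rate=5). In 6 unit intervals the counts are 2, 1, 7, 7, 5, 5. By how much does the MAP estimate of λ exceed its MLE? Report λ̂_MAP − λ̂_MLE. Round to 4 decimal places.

MAP − MLE = -1.5000

Σxᵢ = 27. Posterior is Gamma(34, 11); MAP = (34−1)/11 = 33/11 ≈ 3.00000.
MLE = x̄ = 27/6 ≈ 4.50000.
Difference = 33/11 − 27/6 = -3/2 ≈ -1.5000.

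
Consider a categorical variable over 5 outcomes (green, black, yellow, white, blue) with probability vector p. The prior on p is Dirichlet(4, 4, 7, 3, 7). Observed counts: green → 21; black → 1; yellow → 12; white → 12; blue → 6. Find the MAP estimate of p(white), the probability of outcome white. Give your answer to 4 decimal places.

The posterior is Dirichlet(αᵢ + nᵢ) = Dirichlet(25, 5, 19, 15, 13).
For a Dirichlet(a₁,…,a_K) with all aᵢ > 1, the mode has j-th component (aⱼ − 1)/(Σaᵢ − K).
Here Σaᵢ = 77 and K = 5, so p(white) = (15 − 1)/(77 − 5) = 14/72 ≈ 0.1944.

MAP estimate of p(white) = 0.1944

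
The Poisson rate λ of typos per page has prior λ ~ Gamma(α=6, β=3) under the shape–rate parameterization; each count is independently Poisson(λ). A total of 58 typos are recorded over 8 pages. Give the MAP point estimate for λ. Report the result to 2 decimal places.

λ̂_MAP = 5.73

Σxᵢ = 58, n = 8.
Posterior ∝ λ^5e^(−3λ) · λ^58e^(−8λ) = λ^63e^(−11λ), i.e. Gamma(shape=64, rate=11).
The mode of a Gamma(a, b) with a ≥ 1 (shape–rate) is (a−1)/b = 63/11 ≈ 5.73.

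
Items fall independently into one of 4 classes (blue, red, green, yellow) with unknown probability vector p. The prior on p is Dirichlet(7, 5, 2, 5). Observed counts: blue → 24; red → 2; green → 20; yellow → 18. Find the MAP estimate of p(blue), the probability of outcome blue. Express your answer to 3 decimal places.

MAP estimate of p(blue) = 0.380

The posterior is Dirichlet(αᵢ + nᵢ) = Dirichlet(31, 7, 22, 23).
For a Dirichlet(a₁,…,a_K) with all aᵢ > 1, the mode has j-th component (aⱼ − 1)/(Σaᵢ − K).
Here Σaᵢ = 83 and K = 4, so p(blue) = (31 − 1)/(83 − 4) = 30/79 ≈ 0.380.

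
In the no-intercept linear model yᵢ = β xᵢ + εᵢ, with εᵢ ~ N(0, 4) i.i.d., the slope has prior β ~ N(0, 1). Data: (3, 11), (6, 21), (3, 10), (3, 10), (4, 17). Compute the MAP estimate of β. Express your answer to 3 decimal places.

β̂_MAP = 3.458

log p(β | y) = −Σ(yᵢ − βxᵢ)²/(2·4) − β²/(2·1) + const.
Setting the derivative to zero: Σxᵢ(yᵢ − βxᵢ)/4 − β/1 = 0, so β = Σxᵢyᵢ / (Σxᵢ² + σ²/τ²).
Σxᵢyᵢ = 3·11 + 6·21 + 3·10 + 3·10 + 4·17 = 287; Σxᵢ² = 79; σ²/τ² = 4.
β̂_MAP = 287 / (79 + 4) = 287/83 ≈ 3.458.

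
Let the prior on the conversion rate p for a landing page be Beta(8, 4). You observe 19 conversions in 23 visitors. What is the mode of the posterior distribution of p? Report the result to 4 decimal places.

Prior: Beta(8, 4).
Data: 19 successes in 23 trials. The binomial likelihood contributes p^19(1−p)^4, so the posterior is Beta(8+19, 4+4) = Beta(27, 8).
For Beta(a, b) with a, b > 1 the mode is (a−1)/(a+b−2) = 26/33 ≈ 0.7879.

p̂_MAP = 0.7879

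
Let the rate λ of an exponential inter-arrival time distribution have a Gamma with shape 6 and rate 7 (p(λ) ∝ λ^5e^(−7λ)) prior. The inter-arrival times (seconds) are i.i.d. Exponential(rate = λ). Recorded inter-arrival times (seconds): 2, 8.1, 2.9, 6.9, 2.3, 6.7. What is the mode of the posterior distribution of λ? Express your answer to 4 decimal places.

λ̂_MAP = 0.3064

The Exponential(rate=λ) likelihood is ∝ λ^n e^(−λΣtᵢ). Here n = 6 and Σtᵢ = 2 + 8.1 + 2.9 + 6.9 + 2.3 + 6.7 = 28.9.
Posterior ∝ λ^5e^(−7λ) · λ^6e^(−28.9λ) = λ^11e^(−35.9λ), i.e. Gamma(12, 35.9).
Mode = (a−1)/b = 11/35.9 ≈ 0.3064.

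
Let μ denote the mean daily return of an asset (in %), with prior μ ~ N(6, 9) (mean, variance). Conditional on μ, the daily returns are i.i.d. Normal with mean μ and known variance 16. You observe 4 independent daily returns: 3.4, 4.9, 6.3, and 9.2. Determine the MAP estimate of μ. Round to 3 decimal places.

n = 4; x̄ = (3.4 + 4.9 + 6.3 + 9.2)/4 = 23.8/4 = 5.95.
For a Normal prior and Normal likelihood with known variance, the posterior is Normal; its mode equals its mean, the precision-weighted average.
Prior precision 1/σ₀² = 1/9; data precision n/σ² = 4/16 = 0.25.
μ̂ = ((1/9)·6 + 0.25·5.95) / (1/9 + 0.25) = (517/240)/(13/36) = 1551/260 ≈ 5.965.

μ̂_MAP = 5.965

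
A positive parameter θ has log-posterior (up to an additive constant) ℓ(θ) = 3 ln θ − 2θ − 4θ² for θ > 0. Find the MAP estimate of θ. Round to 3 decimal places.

θ̂_MAP = 0.500

ℓ'(θ) = 3/θ − 2 − 8θ. Setting this to zero and multiplying by θ: 8θ² + 2θ − 3 = 0.
θ = (−2 + √(2² + 4·8·3)) / (2·8) = (−2 + √100) / 16 = (−2 + 10)/16 = 1/2.
ℓ''(θ) = −3/θ² − 8 < 0, confirming a maximum.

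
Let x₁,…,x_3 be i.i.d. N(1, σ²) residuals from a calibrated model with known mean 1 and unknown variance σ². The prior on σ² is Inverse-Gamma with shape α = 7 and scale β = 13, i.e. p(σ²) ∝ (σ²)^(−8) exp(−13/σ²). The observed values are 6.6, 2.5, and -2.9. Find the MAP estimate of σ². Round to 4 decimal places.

σ̂²_MAP = 3.9379

Sum of squared deviations about the known mean: SS = (6.6−1)² + (2.5−1)² + (-2.9−1)² = 48.82.
The Normal likelihood contributes (σ²)^(−n/2) exp(−SS/(2σ²)), so the posterior is Inverse-Gamma(α + n/2, β + SS/2) = Inverse-Gamma(8.5, 37.41).
The mode of Inverse-Gamma(a, b) is b/(a+1) = 37.41/9.5 ≈ 3.9379.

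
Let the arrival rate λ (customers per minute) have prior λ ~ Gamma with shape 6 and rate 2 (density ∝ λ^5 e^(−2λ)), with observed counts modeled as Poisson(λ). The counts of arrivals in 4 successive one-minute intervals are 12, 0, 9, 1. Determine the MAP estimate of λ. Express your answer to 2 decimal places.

λ̂_MAP = 4.50

Σxᵢ = 12+0+9+1 = 22, with n = 4.
Posterior ∝ λ^5e^(−2λ) · λ^22e^(−4λ) = λ^27e^(−6λ), i.e. Gamma(shape=28, rate=6).
The mode of a Gamma(a, b) with a ≥ 1 (shape–rate) is (a−1)/b = 27/6 ≈ 4.50.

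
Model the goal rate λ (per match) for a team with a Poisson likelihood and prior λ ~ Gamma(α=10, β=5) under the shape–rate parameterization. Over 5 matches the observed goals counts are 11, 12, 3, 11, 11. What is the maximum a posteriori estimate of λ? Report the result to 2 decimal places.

λ̂_MAP = 5.70

Σxᵢ = 11+12+3+11+11 = 48, with n = 5.
Posterior ∝ λ^9e^(−5λ) · λ^48e^(−5λ) = λ^57e^(−10λ), i.e. Gamma(shape=58, rate=10).
The mode of a Gamma(a, b) with a ≥ 1 (shape–rate) is (a−1)/b = 57/10 ≈ 5.70.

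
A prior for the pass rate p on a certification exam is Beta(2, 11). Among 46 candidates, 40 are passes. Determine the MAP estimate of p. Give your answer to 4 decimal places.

p̂_MAP = 0.7193

Prior: Beta(2, 11).
Data: 40 successes in 46 trials. The binomial likelihood contributes p^40(1−p)^6, so the posterior is Beta(2+40, 11+6) = Beta(42, 17).
For Beta(a, b) with a, b > 1 the mode is (a−1)/(a+b−2) = 41/57 ≈ 0.7193.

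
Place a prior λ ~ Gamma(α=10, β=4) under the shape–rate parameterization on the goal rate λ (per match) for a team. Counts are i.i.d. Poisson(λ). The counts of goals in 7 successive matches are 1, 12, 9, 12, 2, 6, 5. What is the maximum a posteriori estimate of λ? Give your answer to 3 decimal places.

Σxᵢ = 1+12+9+12+2+6+5 = 47, with n = 7.
Posterior ∝ λ^9e^(−4λ) · λ^47e^(−7λ) = λ^56e^(−11λ), i.e. Gamma(shape=57, rate=11).
The mode of a Gamma(a, b) with a ≥ 1 (shape–rate) is (a−1)/b = 56/11 ≈ 5.091.

λ̂_MAP = 5.091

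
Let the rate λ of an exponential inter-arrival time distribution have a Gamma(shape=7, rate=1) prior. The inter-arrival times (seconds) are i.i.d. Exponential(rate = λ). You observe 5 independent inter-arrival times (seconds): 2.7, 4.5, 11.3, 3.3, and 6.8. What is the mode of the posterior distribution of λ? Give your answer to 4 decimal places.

λ̂_MAP = 0.3716

The Exponential(rate=λ) likelihood is ∝ λ^n e^(−λΣtᵢ). Here n = 5 and Σtᵢ = 2.7 + 4.5 + 11.3 + 3.3 + 6.8 = 28.6.
Posterior ∝ λ^6e^(−1λ) · λ^5e^(−28.6λ) = λ^11e^(−29.6λ), i.e. Gamma(12, 29.6).
Mode = (a−1)/b = 11/29.6 ≈ 0.3716.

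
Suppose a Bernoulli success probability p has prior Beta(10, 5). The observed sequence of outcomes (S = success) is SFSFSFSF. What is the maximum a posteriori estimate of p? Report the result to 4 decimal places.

p̂_MAP = 0.6190

Prior: Beta(10, 5).
Data: 4 successes in 8 trials (from the sequence). The binomial likelihood contributes p^4(1−p)^4, so the posterior is Beta(10+4, 5+4) = Beta(14, 9).
For Beta(a, b) with a, b > 1 the mode is (a−1)/(a+b−2) = 13/21 ≈ 0.6190.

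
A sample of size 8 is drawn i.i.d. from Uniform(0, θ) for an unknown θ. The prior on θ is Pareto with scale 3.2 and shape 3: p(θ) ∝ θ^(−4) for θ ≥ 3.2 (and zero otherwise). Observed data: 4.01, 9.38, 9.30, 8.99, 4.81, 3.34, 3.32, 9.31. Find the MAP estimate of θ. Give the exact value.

The Uniform(0, θ) likelihood is θ^(−n) for θ ≥ max(xᵢ), zero otherwise. Here max(xᵢ) = 9.38.
Posterior ∝ θ^(−4) · θ^(−8) = θ^(−12) on θ ≥ max(3.2, 9.38) = 9.38.
This density is strictly decreasing in θ, so the posterior mode lies at the lower boundary of the support.

θ̂_MAP = 9.38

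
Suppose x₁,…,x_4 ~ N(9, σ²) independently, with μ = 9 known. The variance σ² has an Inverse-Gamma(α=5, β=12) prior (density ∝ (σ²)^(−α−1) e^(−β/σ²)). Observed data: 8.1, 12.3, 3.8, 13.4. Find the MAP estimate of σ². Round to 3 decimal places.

Sum of squared deviations about the known mean: SS = (8.1−9)² + (12.3−9)² + (3.8−9)² + (13.4−9)² = 58.1.
The Normal likelihood contributes (σ²)^(−n/2) exp(−SS/(2σ²)), so the posterior is Inverse-Gamma(α + n/2, β + SS/2) = Inverse-Gamma(7, 41.05).
The mode of Inverse-Gamma(a, b) is b/(a+1) = 41.05/8 ≈ 5.131.

σ̂²_MAP = 5.131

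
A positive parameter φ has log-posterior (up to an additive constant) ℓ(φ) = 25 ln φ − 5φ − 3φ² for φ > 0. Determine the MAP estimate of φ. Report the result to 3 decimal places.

ℓ'(φ) = 25/φ − 5 − 6φ. Setting this to zero and multiplying by φ: 6φ² + 5φ − 25 = 0.
φ = (−5 + √(5² + 4·6·25)) / (2·6) = (−5 + √625) / 12 = (−5 + 25)/12 = 5/3.
ℓ''(φ) = −25/φ² − 6 < 0, confirming a maximum.

φ̂_MAP = 1.667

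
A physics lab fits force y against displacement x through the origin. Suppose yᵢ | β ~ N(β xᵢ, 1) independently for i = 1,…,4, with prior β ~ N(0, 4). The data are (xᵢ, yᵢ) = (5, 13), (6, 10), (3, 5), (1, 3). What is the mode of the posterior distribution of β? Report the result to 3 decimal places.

log p(β | y) = −Σ(yᵢ − βxᵢ)²/(2·1) − β²/(2·4) + const.
Setting the derivative to zero: Σxᵢ(yᵢ − βxᵢ)/1 − β/4 = 0, so β = Σxᵢyᵢ / (Σxᵢ² + σ²/τ²).
Σxᵢyᵢ = 5·13 + 6·10 + 3·5 + 1·3 = 143; Σxᵢ² = 71; σ²/τ² = 0.25.
β̂_MAP = 143 / (71 + 0.25) = 143/71.25 ≈ 2.007.

β̂_MAP = 2.007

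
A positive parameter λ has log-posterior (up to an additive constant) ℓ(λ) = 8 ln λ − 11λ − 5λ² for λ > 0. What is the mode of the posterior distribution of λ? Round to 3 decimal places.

λ̂_MAP = 0.500

ℓ'(λ) = 8/λ − 11 − 10λ. Setting this to zero and multiplying by λ: 10λ² + 11λ − 8 = 0.
λ = (−11 + √(11² + 4·10·8)) / (2·10) = (−11 + √441) / 20 = (−11 + 21)/20 = 1/2.
ℓ''(λ) = −8/λ² − 10 < 0, confirming a maximum.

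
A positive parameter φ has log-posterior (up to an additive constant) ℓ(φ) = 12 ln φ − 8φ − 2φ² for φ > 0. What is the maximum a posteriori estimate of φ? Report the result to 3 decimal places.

ℓ'(φ) = 12/φ − 8 − 4φ. Setting this to zero and multiplying by φ: 4φ² + 8φ − 12 = 0.
φ = (−8 + √(8² + 4·4·12)) / (2·4) = (−8 + √256) / 8 = (−8 + 16)/8 = 1.
ℓ''(φ) = −12/φ² − 4 < 0, confirming a maximum.

φ̂_MAP = 1.000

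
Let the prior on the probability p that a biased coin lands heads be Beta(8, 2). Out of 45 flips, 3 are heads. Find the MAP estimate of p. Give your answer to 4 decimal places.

Prior: Beta(8, 2).
Data: 3 successes in 45 trials. The binomial likelihood contributes p^3(1−p)^42, so the posterior is Beta(8+3, 2+42) = Beta(11, 44).
For Beta(a, b) with a, b > 1 the mode is (a−1)/(a+b−2) = 10/53 ≈ 0.1887.

p̂_MAP = 0.1887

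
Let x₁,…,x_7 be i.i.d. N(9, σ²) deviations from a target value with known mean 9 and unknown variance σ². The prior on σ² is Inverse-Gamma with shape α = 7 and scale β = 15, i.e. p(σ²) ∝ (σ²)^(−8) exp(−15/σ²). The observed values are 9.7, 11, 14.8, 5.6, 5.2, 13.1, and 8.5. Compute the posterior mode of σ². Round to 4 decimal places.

Sum of squared deviations about the known mean: SS = (9.7−9)² + (11−9)² + (14.8−9)² + (5.6−9)² + (5.2−9)² + (13.1−9)² + (8.5−9)² = 81.19.
The Normal likelihood contributes (σ²)^(−n/2) exp(−SS/(2σ²)), so the posterior is Inverse-Gamma(α + n/2, β + SS/2) = Inverse-Gamma(10.5, 55.595).
The mode of Inverse-Gamma(a, b) is b/(a+1) = 55.595/11.5 ≈ 4.8343.

σ̂²_MAP = 4.8343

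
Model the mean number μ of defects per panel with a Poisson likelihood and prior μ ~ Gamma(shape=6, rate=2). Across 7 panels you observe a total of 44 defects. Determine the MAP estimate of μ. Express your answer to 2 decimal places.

Σxᵢ = 44, n = 7.
Posterior ∝ μ^5e^(−2μ) · μ^44e^(−7μ) = μ^49e^(−9μ), i.e. Gamma(shape=50, rate=9).
The mode of a Gamma(a, b) with a ≥ 1 (shape–rate) is (a−1)/b = 49/9 ≈ 5.44.

μ̂_MAP = 5.44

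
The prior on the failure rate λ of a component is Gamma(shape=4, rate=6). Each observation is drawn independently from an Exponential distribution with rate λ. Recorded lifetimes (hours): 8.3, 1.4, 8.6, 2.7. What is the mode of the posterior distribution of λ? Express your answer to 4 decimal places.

The Exponential(rate=λ) likelihood is ∝ λ^n e^(−λΣtᵢ). Here n = 4 and Σtᵢ = 8.3 + 1.4 + 8.6 + 2.7 = 21.
Posterior ∝ λ^3e^(−6λ) · λ^4e^(−21λ) = λ^7e^(−27λ), i.e. Gamma(8, 27).
Mode = (a−1)/b = 7/27 ≈ 0.2593.

λ̂_MAP = 0.2593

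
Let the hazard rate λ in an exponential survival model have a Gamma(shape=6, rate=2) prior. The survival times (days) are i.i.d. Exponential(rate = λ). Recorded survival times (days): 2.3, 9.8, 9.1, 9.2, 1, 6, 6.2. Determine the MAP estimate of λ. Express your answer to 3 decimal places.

λ̂_MAP = 0.263

The Exponential(rate=λ) likelihood is ∝ λ^n e^(−λΣtᵢ). Here n = 7 and Σtᵢ = 2.3 + 9.8 + 9.1 + 9.2 + 1 + 6 + 6.2 = 43.6.
Posterior ∝ λ^5e^(−2λ) · λ^7e^(−43.6λ) = λ^12e^(−45.6λ), i.e. Gamma(13, 45.6).
Mode = (a−1)/b = 12/45.6 ≈ 0.263.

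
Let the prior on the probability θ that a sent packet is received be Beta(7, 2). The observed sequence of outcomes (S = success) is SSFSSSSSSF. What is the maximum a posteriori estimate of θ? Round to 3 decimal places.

θ̂_MAP = 0.824

Prior: Beta(7, 2).
Data: 8 successes in 10 trials (from the sequence). The binomial likelihood contributes θ^8(1−θ)^2, so the posterior is Beta(7+8, 2+2) = Beta(15, 4).
For Beta(a, b) with a, b > 1 the mode is (a−1)/(a+b−2) = 14/17 ≈ 0.824.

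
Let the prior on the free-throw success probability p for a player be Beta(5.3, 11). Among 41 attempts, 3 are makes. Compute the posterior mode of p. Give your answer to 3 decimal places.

p̂_MAP = 0.132

Prior: Beta(5.3, 11).
Data: 3 successes in 41 trials. The binomial likelihood contributes p^3(1−p)^38, so the posterior is Beta(5.3+3, 11+38) = Beta(8.3, 49).
For Beta(a, b) with a, b > 1 the mode is (a−1)/(a+b−2) = 7.3/55.3 ≈ 0.132.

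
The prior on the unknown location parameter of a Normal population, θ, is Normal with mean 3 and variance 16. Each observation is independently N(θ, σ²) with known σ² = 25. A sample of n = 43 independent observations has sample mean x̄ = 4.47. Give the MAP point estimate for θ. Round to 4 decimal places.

n = 43, x̄ = 4.47.
For a Normal prior and Normal likelihood with known variance, the posterior is Normal; its mode equals its mean, the precision-weighted average.
Prior precision 1/σ₀² = 1/16 = 0.0625; data precision n/σ² = 43/25 = 1.72.
θ̂ = (0.0625·3 + 1.72·4.47) / (0.0625 + 1.72) = 7.8759/1.7825 = 78759/17825 ≈ 4.4185.

θ̂_MAP = 4.4185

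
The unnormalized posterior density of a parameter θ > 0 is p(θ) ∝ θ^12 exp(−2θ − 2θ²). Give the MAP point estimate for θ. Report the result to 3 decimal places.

ℓ'(θ) = 12/θ − 2 − 4θ. Setting this to zero and multiplying by θ: 4θ² + 2θ − 12 = 0.
θ = (−2 + √(2² + 4·4·12)) / (2·4) = (−2 + √196) / 8 = (−2 + 14)/8 = 3/2.
ℓ''(θ) = −12/θ² − 4 < 0, confirming a maximum.

θ̂_MAP = 1.500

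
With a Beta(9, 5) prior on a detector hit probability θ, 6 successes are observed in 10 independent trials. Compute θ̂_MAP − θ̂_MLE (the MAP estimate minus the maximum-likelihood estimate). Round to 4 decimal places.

Posterior is Beta(15, 9); MAP = (15−1)/(24−2) = 14/22 ≈ 0.63636.
MLE ignores the prior: θ̂_MLE = k/n = 6/10 ≈ 0.60000.
Difference = 14/22 − 6/10 = 2/55 ≈ 0.0364.

MAP − MLE = 0.0364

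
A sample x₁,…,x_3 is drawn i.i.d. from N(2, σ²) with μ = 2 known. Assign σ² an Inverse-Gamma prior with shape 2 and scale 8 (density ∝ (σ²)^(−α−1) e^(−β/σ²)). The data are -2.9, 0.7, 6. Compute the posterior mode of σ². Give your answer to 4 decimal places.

σ̂²_MAP = 6.4111

Sum of squared deviations about the known mean: SS = (-2.9−2)² + (0.7−2)² + (6−2)² = 41.7.
The Normal likelihood contributes (σ²)^(−n/2) exp(−SS/(2σ²)), so the posterior is Inverse-Gamma(α + n/2, β + SS/2) = Inverse-Gamma(3.5, 28.85).
The mode of Inverse-Gamma(a, b) is b/(a+1) = 28.85/4.5 ≈ 6.4111.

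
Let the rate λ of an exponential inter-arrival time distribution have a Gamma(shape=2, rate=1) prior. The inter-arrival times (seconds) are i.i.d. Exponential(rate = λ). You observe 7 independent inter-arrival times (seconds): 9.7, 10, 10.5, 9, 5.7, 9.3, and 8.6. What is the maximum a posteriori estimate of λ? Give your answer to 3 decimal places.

λ̂_MAP = 0.125

The Exponential(rate=λ) likelihood is ∝ λ^n e^(−λΣtᵢ). Here n = 7 and Σtᵢ = 9.7 + 10 + 10.5 + 9 + 5.7 + 9.3 + 8.6 = 62.8.
Posterior ∝ λe^(−1λ) · λ^7e^(−62.8λ) = λ^8e^(−63.8λ), i.e. Gamma(9, 63.8).
Mode = (a−1)/b = 8/63.8 ≈ 0.125.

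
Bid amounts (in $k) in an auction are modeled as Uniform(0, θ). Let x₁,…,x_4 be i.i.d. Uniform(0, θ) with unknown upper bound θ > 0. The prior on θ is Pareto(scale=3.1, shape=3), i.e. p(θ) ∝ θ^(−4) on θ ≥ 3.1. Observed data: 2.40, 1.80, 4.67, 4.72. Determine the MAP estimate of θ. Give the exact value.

θ̂_MAP = 4.72

The Uniform(0, θ) likelihood is θ^(−n) for θ ≥ max(xᵢ), zero otherwise. Here max(xᵢ) = 4.72.
Posterior ∝ θ^(−4) · θ^(−4) = θ^(−8) on θ ≥ max(3.1, 4.72) = 4.72.
This density is strictly decreasing in θ, so the posterior mode lies at the lower boundary of the support.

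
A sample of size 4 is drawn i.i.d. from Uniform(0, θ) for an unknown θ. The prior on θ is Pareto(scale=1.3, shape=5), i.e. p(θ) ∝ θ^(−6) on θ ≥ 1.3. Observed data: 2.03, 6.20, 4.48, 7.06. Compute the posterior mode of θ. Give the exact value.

The Uniform(0, θ) likelihood is θ^(−n) for θ ≥ max(xᵢ), zero otherwise. Here max(xᵢ) = 7.06.
Posterior ∝ θ^(−6) · θ^(−4) = θ^(−10) on θ ≥ max(1.3, 7.06) = 7.06.
This density is strictly decreasing in θ, so the posterior mode lies at the lower boundary of the support.

θ̂_MAP = 7.06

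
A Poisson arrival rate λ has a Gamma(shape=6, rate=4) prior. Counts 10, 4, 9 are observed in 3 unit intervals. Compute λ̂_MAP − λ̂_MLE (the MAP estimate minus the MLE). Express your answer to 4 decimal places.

MAP − MLE = -3.6667

Σxᵢ = 23. Posterior is Gamma(29, 7); MAP = (29−1)/7 = 28/7 ≈ 4.00000.
MLE = x̄ = 23/3 ≈ 7.66667.
Difference = 28/7 − 23/3 = -11/3 ≈ -3.6667.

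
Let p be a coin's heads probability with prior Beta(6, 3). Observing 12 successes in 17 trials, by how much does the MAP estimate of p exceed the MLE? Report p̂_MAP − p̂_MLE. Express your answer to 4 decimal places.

Posterior is Beta(18, 8); MAP = (18−1)/(26−2) = 17/24 ≈ 0.70833.
MLE ignores the prior: p̂_MLE = k/n = 12/17 ≈ 0.70588.
Difference = 17/24 − 12/17 = 1/408 ≈ 0.0025.

MAP − MLE = 0.0025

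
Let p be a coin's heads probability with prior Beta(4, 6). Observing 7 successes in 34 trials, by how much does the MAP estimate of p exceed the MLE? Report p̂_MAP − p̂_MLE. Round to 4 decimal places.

Posterior is Beta(11, 33); MAP = (11−1)/(44−2) = 10/42 ≈ 0.23810.
MLE ignores the prior: p̂_MLE = k/n = 7/34 ≈ 0.20588.
Difference = 10/42 − 7/34 = 23/714 ≈ 0.0322.

MAP − MLE = 0.0322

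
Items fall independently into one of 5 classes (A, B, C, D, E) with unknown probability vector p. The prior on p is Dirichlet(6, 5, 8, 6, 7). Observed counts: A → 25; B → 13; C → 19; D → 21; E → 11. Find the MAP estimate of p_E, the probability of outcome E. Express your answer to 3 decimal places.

MAP estimate of p_E = 0.147

The posterior is Dirichlet(αᵢ + nᵢ) = Dirichlet(31, 18, 27, 27, 18).
For a Dirichlet(a₁,…,a_K) with all aᵢ > 1, the mode has j-th component (aⱼ − 1)/(Σaᵢ − K).
Here Σaᵢ = 121 and K = 5, so p_E = (18 − 1)/(121 − 5) = 17/116 ≈ 0.147.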